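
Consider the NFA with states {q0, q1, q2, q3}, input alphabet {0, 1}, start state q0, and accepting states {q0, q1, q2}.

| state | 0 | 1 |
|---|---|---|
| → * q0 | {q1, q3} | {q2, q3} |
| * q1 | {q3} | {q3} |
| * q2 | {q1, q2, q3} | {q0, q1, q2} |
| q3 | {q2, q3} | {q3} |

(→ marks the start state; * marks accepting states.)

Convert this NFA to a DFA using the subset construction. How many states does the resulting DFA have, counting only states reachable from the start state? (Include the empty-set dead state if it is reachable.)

6

Start state of the DFA: {q0}.
{q0} --0--> {q1, q3}  [new]
{q0} --1--> {q2, q3}  [new]
{q1, q3} --0--> {q2, q3}  [seen]
{q1, q3} --1--> {q3}  [new]
{q2, q3} --0--> {q1, q2, q3}  [new]
{q2, q3} --1--> {q0, q1, q2, q3}  [new]
{q3} --0--> {q2, q3}  [seen]
{q3} --1--> {q3}  [seen]
{q1, q2, q3} --0--> {q1, q2, q3}  [seen]
{q1, q2, q3} --1--> {q0, q1, q2, q3}  [seen]
{q0, q1, q2, q3} --0--> {q1, q2, q3}  [seen]
{q0, q1, q2, q3} --1--> {q0, q1, q2, q3}  [seen]
Reachable DFA states: {q0}, {q1, q3}, {q2, q3}, {q3}, {q1, q2, q3}, {q0, q1, q2, q3}.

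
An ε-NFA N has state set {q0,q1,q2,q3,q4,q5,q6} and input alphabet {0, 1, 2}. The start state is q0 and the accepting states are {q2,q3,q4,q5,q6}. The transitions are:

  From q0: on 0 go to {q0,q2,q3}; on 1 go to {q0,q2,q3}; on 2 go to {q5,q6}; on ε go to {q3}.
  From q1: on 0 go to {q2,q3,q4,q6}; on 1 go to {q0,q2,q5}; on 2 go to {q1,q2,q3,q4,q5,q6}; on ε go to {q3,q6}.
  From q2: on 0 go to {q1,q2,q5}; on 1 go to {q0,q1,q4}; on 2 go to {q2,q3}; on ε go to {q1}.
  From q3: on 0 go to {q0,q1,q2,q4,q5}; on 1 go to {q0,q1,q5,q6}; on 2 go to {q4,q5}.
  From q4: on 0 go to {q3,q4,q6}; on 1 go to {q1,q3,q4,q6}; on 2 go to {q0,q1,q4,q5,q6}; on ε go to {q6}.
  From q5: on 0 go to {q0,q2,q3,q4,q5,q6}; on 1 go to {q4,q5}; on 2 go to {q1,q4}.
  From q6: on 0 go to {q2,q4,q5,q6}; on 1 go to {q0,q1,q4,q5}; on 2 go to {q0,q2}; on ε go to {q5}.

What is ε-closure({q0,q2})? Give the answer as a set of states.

{q0,q1,q2,q3,q5,q6}

Begin with {q0,q2}.
q0 →ε {q3}; add q3.
q2 →ε {q1}; add q1.
q1 →ε {q3,q6}; add q6.
q6 →ε {q5}; add q5.
ε-closure = {q0,q1,q2,q3,q5,q6}.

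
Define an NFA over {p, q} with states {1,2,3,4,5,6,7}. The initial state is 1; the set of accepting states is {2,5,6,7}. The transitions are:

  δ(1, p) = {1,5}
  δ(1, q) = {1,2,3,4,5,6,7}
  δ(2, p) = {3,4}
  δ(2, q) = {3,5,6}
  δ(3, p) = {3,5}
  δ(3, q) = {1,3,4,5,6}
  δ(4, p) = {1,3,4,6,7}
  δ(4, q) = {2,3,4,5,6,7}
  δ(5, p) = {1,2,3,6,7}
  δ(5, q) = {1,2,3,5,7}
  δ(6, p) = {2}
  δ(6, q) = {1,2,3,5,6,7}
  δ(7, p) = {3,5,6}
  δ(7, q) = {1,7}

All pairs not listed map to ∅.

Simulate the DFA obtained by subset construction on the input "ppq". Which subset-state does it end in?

{1,2,3,4,5,6,7}

Start: {1}.
δ(1,p) = {1,5}.
Union: {1,5}.
After p: {1,5}.
δ(1,p) = {1,5}; δ(5,p) = {1,2,3,6,7}.
Union: {1,2,3,5,6,7}.
After p: {1,2,3,5,6,7}.
δ(1,q) = {1,2,3,4,5,6,7}; δ(2,q) = {3,5,6}; δ(3,q) = {1,3,4,5,6}; δ(5,q) = {1,2,3,5,7}; δ(6,q) = {1,2,3,5,6,7}; δ(7,q) = {1,7}.
Union: {1,2,3,4,5,6,7}.
After q: {1,2,3,4,5,6,7}.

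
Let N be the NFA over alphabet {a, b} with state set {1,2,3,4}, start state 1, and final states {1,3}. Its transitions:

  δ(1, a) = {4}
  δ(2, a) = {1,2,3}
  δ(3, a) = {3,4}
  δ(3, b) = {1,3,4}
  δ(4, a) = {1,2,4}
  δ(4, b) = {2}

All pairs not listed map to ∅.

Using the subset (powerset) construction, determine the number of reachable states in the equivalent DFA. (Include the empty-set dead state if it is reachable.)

Start state of the DFA: {1}.
{1} --a--> {4}  [new]
{1} --b--> ∅  [new]
{4} --a--> {1,2,4}  [new]
{4} --b--> {2}  [new]
∅ --a--> ∅  [seen]
∅ --b--> ∅  [seen]
{1,2,4} --a--> {1,2,3,4}  [new]
{1,2,4} --b--> {2}  [seen]
{2} --a--> {1,2,3}  [new]
{2} --b--> ∅  [seen]
{1,2,3,4} --a--> {1,2,3,4}  [seen]
{1,2,3,4} --b--> {1,2,3,4}  [seen]
{1,2,3} --a--> {1,2,3,4}  [seen]
{1,2,3} --b--> {1,3,4}  [new]
{1,3,4} --a--> {1,2,3,4}  [seen]
{1,3,4} --b--> {1,2,3,4}  [seen]
Reachable DFA states: {1}, {4}, ∅, {1,2,4}, {2}, {1,2,3,4}, {1,2,3}, {1,3,4}.

8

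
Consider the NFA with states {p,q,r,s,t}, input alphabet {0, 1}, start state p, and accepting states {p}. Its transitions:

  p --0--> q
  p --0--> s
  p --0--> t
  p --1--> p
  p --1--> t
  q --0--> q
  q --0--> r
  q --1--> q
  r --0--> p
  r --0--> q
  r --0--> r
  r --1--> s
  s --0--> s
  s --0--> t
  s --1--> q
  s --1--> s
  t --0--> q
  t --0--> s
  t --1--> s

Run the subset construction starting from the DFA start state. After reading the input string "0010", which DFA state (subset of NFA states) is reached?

{q,r,s,t}

Start: {p}.
δ(p,0) = {q,s,t}.
Union: {q,s,t}.
After 0: {q,s,t}.
δ(q,0) = {q,r}; δ(s,0) = {s,t}; δ(t,0) = {q,s}.
Union: {q,r,s,t}.
After 0: {q,r,s,t}.
δ(q,1) = {q}; δ(r,1) = {s}; δ(s,1) = {q,s}; δ(t,1) = {s}.
Union: {q,s}.
After 1: {q,s}.
δ(q,0) = {q,r}; δ(s,0) = {s,t}.
Union: {q,r,s,t}.
After 0: {q,r,s,t}.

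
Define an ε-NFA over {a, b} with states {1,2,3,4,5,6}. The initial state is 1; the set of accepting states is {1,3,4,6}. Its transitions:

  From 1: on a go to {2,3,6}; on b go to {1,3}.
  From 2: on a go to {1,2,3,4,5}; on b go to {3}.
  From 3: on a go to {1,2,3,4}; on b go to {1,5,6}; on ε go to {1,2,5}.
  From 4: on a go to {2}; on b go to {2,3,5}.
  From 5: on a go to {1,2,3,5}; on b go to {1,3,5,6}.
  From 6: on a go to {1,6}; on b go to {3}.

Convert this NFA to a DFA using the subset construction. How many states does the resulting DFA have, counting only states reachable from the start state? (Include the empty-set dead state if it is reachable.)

4

Start state of the DFA: {1} (ε-closure of the NFA start).
{1} --a--> {1,2,3,5,6}  [new]
{1} --b--> {1,2,3,5}  [new]
{1,2,3,5,6} --a--> {1,2,3,4,5,6}  [new]
{1,2,3,5,6} --b--> {1,2,3,5,6}  [seen]
{1,2,3,5} --a--> {1,2,3,4,5,6}  [seen]
{1,2,3,5} --b--> {1,2,3,5,6}  [seen]
{1,2,3,4,5,6} --a--> {1,2,3,4,5,6}  [seen]
{1,2,3,4,5,6} --b--> {1,2,3,5,6}  [seen]
Reachable DFA states: {1}, {1,2,3,5,6}, {1,2,3,5}, {1,2,3,4,5,6}.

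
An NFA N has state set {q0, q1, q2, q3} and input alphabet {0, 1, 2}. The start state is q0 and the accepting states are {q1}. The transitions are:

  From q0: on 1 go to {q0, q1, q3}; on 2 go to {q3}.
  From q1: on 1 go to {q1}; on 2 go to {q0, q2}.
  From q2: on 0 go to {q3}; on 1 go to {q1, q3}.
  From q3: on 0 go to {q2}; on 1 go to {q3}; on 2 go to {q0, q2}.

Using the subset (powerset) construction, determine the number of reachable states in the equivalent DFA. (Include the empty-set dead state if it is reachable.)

9

Start state of the DFA: {q0}.
{q0} --0--> ∅  [new]
{q0} --1--> {q0, q1, q3}  [new]
{q0} --2--> {q3}  [new]
∅ --0--> ∅  [seen]
∅ --1--> ∅  [seen]
∅ --2--> ∅  [seen]
{q0, q1, q3} --0--> {q2}  [new]
{q0, q1, q3} --1--> {q0, q1, q3}  [seen]
{q0, q1, q3} --2--> {q0, q2, q3}  [new]
{q3} --0--> {q2}  [seen]
{q3} --1--> {q3}  [seen]
{q3} --2--> {q0, q2}  [new]
{q2} --0--> {q3}  [seen]
{q2} --1--> {q1, q3}  [new]
{q2} --2--> ∅  [seen]
{q0, q2, q3} --0--> {q2, q3}  [new]
{q0, q2, q3} --1--> {q0, q1, q3}  [seen]
{q0, q2, q3} --2--> {q0, q2, q3}  [seen]
{q0, q2} --0--> {q3}  [seen]
{q0, q2} --1--> {q0, q1, q3}  [seen]
{q0, q2} --2--> {q3}  [seen]
{q1, q3} --0--> {q2}  [seen]
{q1, q3} --1--> {q1, q3}  [seen]
{q1, q3} --2--> {q0, q2}  [seen]
{q2, q3} --0--> {q2, q3}  [seen]
{q2, q3} --1--> {q1, q3}  [seen]
{q2, q3} --2--> {q0, q2}  [seen]
Reachable DFA states: {q0}, ∅, {q0, q1, q3}, {q3}, {q2}, {q0, q2, q3}, {q0, q2}, {q1, q3}, {q2, q3}.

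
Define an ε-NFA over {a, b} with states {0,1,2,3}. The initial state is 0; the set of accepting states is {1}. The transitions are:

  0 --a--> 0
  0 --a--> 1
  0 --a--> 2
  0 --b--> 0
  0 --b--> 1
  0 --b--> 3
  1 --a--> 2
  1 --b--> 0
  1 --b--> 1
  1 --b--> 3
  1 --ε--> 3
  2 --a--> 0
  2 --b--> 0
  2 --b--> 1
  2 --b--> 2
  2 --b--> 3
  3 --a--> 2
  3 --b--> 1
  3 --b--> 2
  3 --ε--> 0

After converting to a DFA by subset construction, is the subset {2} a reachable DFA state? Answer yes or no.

Start state of the DFA: {0} (ε-closure of the NFA start).
{0} --a--> {0,1,2,3}  [new]
{0} --b--> {0,1,3}  [new]
{0,1,2,3} --a--> {0,1,2,3}  [seen]
{0,1,2,3} --b--> {0,1,2,3}  [seen]
{0,1,3} --a--> {0,1,2,3}  [seen]
{0,1,3} --b--> {0,1,2,3}  [seen]
Reachable DFA states: {0}, {0,1,2,3}, {0,1,3}.
{2} is not among them.

no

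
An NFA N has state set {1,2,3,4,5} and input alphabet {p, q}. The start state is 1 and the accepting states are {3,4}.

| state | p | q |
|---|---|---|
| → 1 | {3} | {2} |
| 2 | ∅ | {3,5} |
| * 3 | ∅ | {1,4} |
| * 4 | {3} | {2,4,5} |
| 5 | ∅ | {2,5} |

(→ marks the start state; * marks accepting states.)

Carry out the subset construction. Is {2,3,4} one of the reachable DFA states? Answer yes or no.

no

Start state of the DFA: {1}.
{1} --p--> {3}  [new]
{1} --q--> {2}  [new]
{3} --p--> ∅  [new]
{3} --q--> {1,4}  [new]
{2} --p--> ∅  [seen]
{2} --q--> {3,5}  [new]
∅ --p--> ∅  [seen]
∅ --q--> ∅  [seen]
{1,4} --p--> {3}  [seen]
{1,4} --q--> {2,4,5}  [new]
{3,5} --p--> ∅  [seen]
{3,5} --q--> {1,2,4,5}  [new]
{2,4,5} --p--> {3}  [seen]
{2,4,5} --q--> {2,3,4,5}  [new]
{1,2,4,5} --p--> {3}  [seen]
{1,2,4,5} --q--> {2,3,4,5}  [seen]
{2,3,4,5} --p--> {3}  [seen]
{2,3,4,5} --q--> {1,2,3,4,5}  [new]
{1,2,3,4,5} --p--> {3}  [seen]
{1,2,3,4,5} --q--> {1,2,3,4,5}  [seen]
Reachable DFA states: {1}, {3}, {2}, ∅, {1,4}, {3,5}, {2,4,5}, {1,2,4,5}, {2,3,4,5}, {1,2,3,4,5}.
{2,3,4} is not among them.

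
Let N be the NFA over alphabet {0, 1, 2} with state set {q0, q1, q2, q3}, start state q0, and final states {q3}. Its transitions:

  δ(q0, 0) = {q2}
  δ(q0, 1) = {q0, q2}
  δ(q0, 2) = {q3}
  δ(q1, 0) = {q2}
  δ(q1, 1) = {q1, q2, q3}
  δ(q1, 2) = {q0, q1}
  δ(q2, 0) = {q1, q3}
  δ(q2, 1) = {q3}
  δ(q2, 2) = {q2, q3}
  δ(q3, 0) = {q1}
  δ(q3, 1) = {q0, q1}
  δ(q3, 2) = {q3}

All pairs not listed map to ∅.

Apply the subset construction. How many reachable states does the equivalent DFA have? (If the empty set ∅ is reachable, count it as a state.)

13

Start state of the DFA: {q0}.
{q0} --0--> {q2}  [new]
{q0} --1--> {q0, q2}  [new]
{q0} --2--> {q3}  [new]
{q2} --0--> {q1, q3}  [new]
{q2} --1--> {q3}  [seen]
{q2} --2--> {q2, q3}  [new]
{q0, q2} --0--> {q1, q2, q3}  [new]
{q0, q2} --1--> {q0, q2, q3}  [new]
{q0, q2} --2--> {q2, q3}  [seen]
{q3} --0--> {q1}  [new]
{q3} --1--> {q0, q1}  [new]
{q3} --2--> {q3}  [seen]
{q1, q3} --0--> {q1, q2}  [new]
{q1, q3} --1--> {q0, q1, q2, q3}  [new]
{q1, q3} --2--> {q0, q1, q3}  [new]
{q2, q3} --0--> {q1, q3}  [seen]
{q2, q3} --1--> {q0, q1, q3}  [seen]
{q2, q3} --2--> {q2, q3}  [seen]
{q1, q2, q3} --0--> {q1, q2, q3}  [seen]
{q1, q2, q3} --1--> {q0, q1, q2, q3}  [seen]
{q1, q2, q3} --2--> {q0, q1, q2, q3}  [seen]
{q0, q2, q3} --0--> {q1, q2, q3}  [seen]
{q0, q2, q3} --1--> {q0, q1, q2, q3}  [seen]
{q0, q2, q3} --2--> {q2, q3}  [seen]
{q1} --0--> {q2}  [seen]
{q1} --1--> {q1, q2, q3}  [seen]
{q1} --2--> {q0, q1}  [seen]
{q0, q1} --0--> {q2}  [seen]
{q0, q1} --1--> {q0, q1, q2, q3}  [seen]
{q0, q1} --2--> {q0, q1, q3}  [seen]
{q1, q2} --0--> {q1, q2, q3}  [seen]
{q1, q2} --1--> {q1, q2, q3}  [seen]
{q1, q2} --2--> {q0, q1, q2, q3}  [seen]
{q0, q1, q2, q3} --0--> {q1, q2, q3}  [seen]
{q0, q1, q2, q3} --1--> {q0, q1, q2, q3}  [seen]
{q0, q1, q2, q3} --2--> {q0, q1, q2, q3}  [seen]
{q0, q1, q3} --0--> {q1, q2}  [seen]
{q0, q1, q3} --1--> {q0, q1, q2, q3}  [seen]
{q0, q1, q3} --2--> {q0, q1, q3}  [seen]
Reachable DFA states: {q0}, {q2}, {q0, q2}, {q3}, {q1, q3}, {q2, q3}, {q1, q2, q3}, {q0, q2, q3}, {q1}, {q0, q1}, {q1, q2}, {q0, q1, q2, q3}, {q0, q1, q3}.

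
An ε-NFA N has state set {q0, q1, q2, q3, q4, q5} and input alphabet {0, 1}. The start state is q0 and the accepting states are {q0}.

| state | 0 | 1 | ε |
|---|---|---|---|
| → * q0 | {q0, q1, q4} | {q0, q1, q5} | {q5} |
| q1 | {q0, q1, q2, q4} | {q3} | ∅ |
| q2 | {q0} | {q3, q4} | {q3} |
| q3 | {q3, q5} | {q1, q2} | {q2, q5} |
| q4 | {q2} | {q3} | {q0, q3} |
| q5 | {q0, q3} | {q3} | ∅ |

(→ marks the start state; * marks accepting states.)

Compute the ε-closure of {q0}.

{q0, q5}

Begin with {q0}.
q0 →ε {q5}; add q5.
ε-closure = {q0, q5}.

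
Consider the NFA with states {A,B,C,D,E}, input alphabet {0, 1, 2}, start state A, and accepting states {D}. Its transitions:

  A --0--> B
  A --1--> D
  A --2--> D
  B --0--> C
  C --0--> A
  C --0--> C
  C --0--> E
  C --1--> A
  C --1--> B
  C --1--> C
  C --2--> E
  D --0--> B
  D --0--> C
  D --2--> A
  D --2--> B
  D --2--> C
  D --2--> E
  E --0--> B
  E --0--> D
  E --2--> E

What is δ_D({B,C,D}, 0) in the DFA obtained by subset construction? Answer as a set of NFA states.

{A,B,C,E}

δ(B,0) = {C}; δ(C,0) = {A,C,E}; δ(D,0) = {B,C}.
Union: {A,B,C,E}.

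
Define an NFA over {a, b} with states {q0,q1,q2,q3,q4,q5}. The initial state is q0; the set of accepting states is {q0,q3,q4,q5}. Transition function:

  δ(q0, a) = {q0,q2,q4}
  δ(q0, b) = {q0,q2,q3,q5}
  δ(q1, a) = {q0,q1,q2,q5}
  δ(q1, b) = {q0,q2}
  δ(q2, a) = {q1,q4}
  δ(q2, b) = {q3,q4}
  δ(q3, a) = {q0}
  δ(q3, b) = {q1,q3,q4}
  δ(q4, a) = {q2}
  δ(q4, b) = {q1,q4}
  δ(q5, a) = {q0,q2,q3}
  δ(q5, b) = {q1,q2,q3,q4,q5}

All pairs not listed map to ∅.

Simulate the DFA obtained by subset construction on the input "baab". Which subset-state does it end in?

{q0,q1,q2,q3,q4,q5}

Start: {q0}.
δ(q0,b) = {q0,q2,q3,q5}.
Union: {q0,q2,q3,q5}.
After b: {q0,q2,q3,q5}.
δ(q0,a) = {q0,q2,q4}; δ(q2,a) = {q1,q4}; δ(q3,a) = {q0}; δ(q5,a) = {q0,q2,q3}.
Union: {q0,q1,q2,q3,q4}.
After a: {q0,q1,q2,q3,q4}.
δ(q0,a) = {q0,q2,q4}; δ(q1,a) = {q0,q1,q2,q5}; δ(q2,a) = {q1,q4}; δ(q3,a) = {q0}; δ(q4,a) = {q2}.
Union: {q0,q1,q2,q4,q5}.
After a: {q0,q1,q2,q4,q5}.
δ(q0,b) = {q0,q2,q3,q5}; δ(q1,b) = {q0,q2}; δ(q2,b) = {q3,q4}; δ(q4,b) = {q1,q4}; δ(q5,b) = {q1,q2,q3,q4,q5}.
Union: {q0,q1,q2,q3,q4,q5}.
After b: {q0,q1,q2,q3,q4,q5}.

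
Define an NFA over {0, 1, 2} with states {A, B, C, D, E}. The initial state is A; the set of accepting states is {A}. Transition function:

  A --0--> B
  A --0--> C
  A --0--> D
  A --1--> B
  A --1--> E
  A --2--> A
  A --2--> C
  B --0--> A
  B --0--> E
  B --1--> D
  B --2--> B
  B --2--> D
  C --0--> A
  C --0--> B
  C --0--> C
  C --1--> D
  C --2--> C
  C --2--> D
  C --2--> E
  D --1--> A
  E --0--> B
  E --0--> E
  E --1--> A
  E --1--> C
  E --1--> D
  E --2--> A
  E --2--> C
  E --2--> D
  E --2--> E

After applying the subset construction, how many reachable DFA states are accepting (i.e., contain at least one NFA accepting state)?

Start state of the DFA: {A}.
{A} --0--> {B, C, D}  [new]
{A} --1--> {B, E}  [new]
{A} --2--> {A, C}  [new]
{B, C, D} --0--> {A, B, C, E}  [new]
{B, C, D} --1--> {A, D}  [new]
{B, C, D} --2--> {B, C, D, E}  [new]
{B, E} --0--> {A, B, E}  [new]
{B, E} --1--> {A, C, D}  [new]
{B, E} --2--> {A, B, C, D, E}  [new]
{A, C} --0--> {A, B, C, D}  [new]
{A, C} --1--> {B, D, E}  [new]
{A, C} --2--> {A, C, D, E}  [new]
{A, B, C, E} --0--> {A, B, C, D, E}  [seen]
{A, B, C, E} --1--> {A, B, C, D, E}  [seen]
{A, B, C, E} --2--> {A, B, C, D, E}  [seen]
{A, D} --0--> {B, C, D}  [seen]
{A, D} --1--> {A, B, E}  [seen]
{A, D} --2--> {A, C}  [seen]
{B, C, D, E} --0--> {A, B, C, E}  [seen]
{B, C, D, E} --1--> {A, C, D}  [seen]
{B, C, D, E} --2--> {A, B, C, D, E}  [seen]
{A, B, E} --0--> {A, B, C, D, E}  [seen]
{A, B, E} --1--> {A, B, C, D, E}  [seen]
{A, B, E} --2--> {A, B, C, D, E}  [seen]
{A, C, D} --0--> {A, B, C, D}  [seen]
{A, C, D} --1--> {A, B, D, E}  [new]
{A, C, D} --2--> {A, C, D, E}  [seen]
{A, B, C, D, E} --0--> {A, B, C, D, E}  [seen]
{A, B, C, D, E} --1--> {A, B, C, D, E}  [seen]
{A, B, C, D, E} --2--> {A, B, C, D, E}  [seen]
{A, B, C, D} --0--> {A, B, C, D, E}  [seen]
{A, B, C, D} --1--> {A, B, D, E}  [seen]
{A, B, C, D} --2--> {A, B, C, D, E}  [seen]
{B, D, E} --0--> {A, B, E}  [seen]
{B, D, E} --1--> {A, C, D}  [seen]
{B, D, E} --2--> {A, B, C, D, E}  [seen]
{A, C, D, E} --0--> {A, B, C, D, E}  [seen]
{A, C, D, E} --1--> {A, B, C, D, E}  [seen]
{A, C, D, E} --2--> {A, C, D, E}  [seen]
{A, B, D, E} --0--> {A, B, C, D, E}  [seen]
{A, B, D, E} --1--> {A, B, C, D, E}  [seen]
{A, B, D, E} --2--> {A, B, C, D, E}  [seen]
Reachable DFA states: {A}, {B, C, D}, {B, E}, {A, C}, {A, B, C, E}, {A, D}, {B, C, D, E}, {A, B, E}, {A, C, D}, {A, B, C, D, E}, {A, B, C, D}, {B, D, E}, {A, C, D, E}, {A, B, D, E}.
Accepting DFA states (contain an NFA accepting state): {A}, {A, C}, {A, B, C, E}, {A, D}, {A, B, E}, {A, C, D}, {A, B, C, D, E}, {A, B, C, D}, {A, C, D, E}, {A, B, D, E}.

10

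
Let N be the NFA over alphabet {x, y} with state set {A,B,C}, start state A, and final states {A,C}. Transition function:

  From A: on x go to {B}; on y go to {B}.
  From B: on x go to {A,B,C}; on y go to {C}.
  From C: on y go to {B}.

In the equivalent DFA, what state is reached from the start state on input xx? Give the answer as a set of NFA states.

Start: {A}.
δ(A,x) = {B}.
Union: {B}.
After x: {B}.
δ(B,x) = {A,B,C}.
Union: {A,B,C}.
After x: {A,B,C}.

{A,B,C}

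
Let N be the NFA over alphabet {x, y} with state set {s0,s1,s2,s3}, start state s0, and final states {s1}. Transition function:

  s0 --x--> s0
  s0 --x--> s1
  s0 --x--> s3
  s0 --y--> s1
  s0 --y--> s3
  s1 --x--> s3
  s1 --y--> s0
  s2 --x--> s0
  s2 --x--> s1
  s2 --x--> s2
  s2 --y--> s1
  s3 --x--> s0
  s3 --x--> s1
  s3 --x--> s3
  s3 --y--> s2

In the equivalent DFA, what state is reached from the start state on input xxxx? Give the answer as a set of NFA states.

Start: {s0}.
δ(s0,x) = {s0,s1,s3}.
Union: {s0,s1,s3}.
After x: {s0,s1,s3}.
δ(s0,x) = {s0,s1,s3}; δ(s1,x) = {s3}; δ(s3,x) = {s0,s1,s3}.
Union: {s0,s1,s3}.
After x: {s0,s1,s3}.
δ(s0,x) = {s0,s1,s3}; δ(s1,x) = {s3}; δ(s3,x) = {s0,s1,s3}.
Union: {s0,s1,s3}.
After x: {s0,s1,s3}.
δ(s0,x) = {s0,s1,s3}; δ(s1,x) = {s3}; δ(s3,x) = {s0,s1,s3}.
Union: {s0,s1,s3}.
After x: {s0,s1,s3}.

{s0,s1,s3}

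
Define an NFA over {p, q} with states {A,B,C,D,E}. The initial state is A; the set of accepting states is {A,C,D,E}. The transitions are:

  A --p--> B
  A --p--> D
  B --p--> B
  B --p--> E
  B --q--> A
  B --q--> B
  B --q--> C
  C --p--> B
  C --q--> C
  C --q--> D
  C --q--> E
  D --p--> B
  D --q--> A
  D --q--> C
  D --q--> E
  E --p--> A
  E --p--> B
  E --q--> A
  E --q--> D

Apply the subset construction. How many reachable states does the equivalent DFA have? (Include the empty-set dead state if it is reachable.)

10

Start state of the DFA: {A}.
{A} --p--> {B,D}  [new]
{A} --q--> ∅  [new]
{B,D} --p--> {B,E}  [new]
{B,D} --q--> {A,B,C,E}  [new]
∅ --p--> ∅  [seen]
∅ --q--> ∅  [seen]
{B,E} --p--> {A,B,E}  [new]
{B,E} --q--> {A,B,C,D}  [new]
{A,B,C,E} --p--> {A,B,D,E}  [new]
{A,B,C,E} --q--> {A,B,C,D,E}  [new]
{A,B,E} --p--> {A,B,D,E}  [seen]
{A,B,E} --q--> {A,B,C,D}  [seen]
{A,B,C,D} --p--> {B,D,E}  [new]
{A,B,C,D} --q--> {A,B,C,D,E}  [seen]
{A,B,D,E} --p--> {A,B,D,E}  [seen]
{A,B,D,E} --q--> {A,B,C,D,E}  [seen]
{A,B,C,D,E} --p--> {A,B,D,E}  [seen]
{A,B,C,D,E} --q--> {A,B,C,D,E}  [seen]
{B,D,E} --p--> {A,B,E}  [seen]
{B,D,E} --q--> {A,B,C,D,E}  [seen]
Reachable DFA states: {A}, {B,D}, ∅, {B,E}, {A,B,C,E}, {A,B,E}, {A,B,C,D}, {A,B,D,E}, {A,B,C,D,E}, {B,D,E}.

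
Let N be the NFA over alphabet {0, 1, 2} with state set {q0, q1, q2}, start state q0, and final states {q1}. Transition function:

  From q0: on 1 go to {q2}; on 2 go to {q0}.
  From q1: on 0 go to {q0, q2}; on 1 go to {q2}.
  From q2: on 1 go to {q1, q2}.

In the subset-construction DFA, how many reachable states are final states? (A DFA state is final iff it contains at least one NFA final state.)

1

Start state of the DFA: {q0}.
{q0} --0--> ∅  [new]
{q0} --1--> {q2}  [new]
{q0} --2--> {q0}  [seen]
∅ --0--> ∅  [seen]
∅ --1--> ∅  [seen]
∅ --2--> ∅  [seen]
{q2} --0--> ∅  [seen]
{q2} --1--> {q1, q2}  [new]
{q2} --2--> ∅  [seen]
{q1, q2} --0--> {q0, q2}  [new]
{q1, q2} --1--> {q1, q2}  [seen]
{q1, q2} --2--> ∅  [seen]
{q0, q2} --0--> ∅  [seen]
{q0, q2} --1--> {q1, q2}  [seen]
{q0, q2} --2--> {q0}  [seen]
Reachable DFA states: {q0}, ∅, {q2}, {q1, q2}, {q0, q2}.
Accepting DFA states (contain an NFA accepting state): {q1, q2}.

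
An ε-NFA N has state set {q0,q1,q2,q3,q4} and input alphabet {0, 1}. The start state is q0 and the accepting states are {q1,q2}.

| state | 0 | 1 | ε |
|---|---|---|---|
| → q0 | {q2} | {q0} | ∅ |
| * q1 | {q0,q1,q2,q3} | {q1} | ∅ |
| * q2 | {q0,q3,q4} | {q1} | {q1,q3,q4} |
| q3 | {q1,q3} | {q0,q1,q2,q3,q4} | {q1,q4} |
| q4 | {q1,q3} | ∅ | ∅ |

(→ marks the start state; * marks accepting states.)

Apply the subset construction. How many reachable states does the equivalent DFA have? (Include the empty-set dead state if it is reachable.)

3

Start state of the DFA: {q0} (ε-closure of the NFA start).
{q0} --0--> {q1,q2,q3,q4}  [new]
{q0} --1--> {q0}  [seen]
{q1,q2,q3,q4} --0--> {q0,q1,q2,q3,q4}  [new]
{q1,q2,q3,q4} --1--> {q0,q1,q2,q3,q4}  [seen]
{q0,q1,q2,q3,q4} --0--> {q0,q1,q2,q3,q4}  [seen]
{q0,q1,q2,q3,q4} --1--> {q0,q1,q2,q3,q4}  [seen]
Reachable DFA states: {q0}, {q1,q2,q3,q4}, {q0,q1,q2,q3,q4}.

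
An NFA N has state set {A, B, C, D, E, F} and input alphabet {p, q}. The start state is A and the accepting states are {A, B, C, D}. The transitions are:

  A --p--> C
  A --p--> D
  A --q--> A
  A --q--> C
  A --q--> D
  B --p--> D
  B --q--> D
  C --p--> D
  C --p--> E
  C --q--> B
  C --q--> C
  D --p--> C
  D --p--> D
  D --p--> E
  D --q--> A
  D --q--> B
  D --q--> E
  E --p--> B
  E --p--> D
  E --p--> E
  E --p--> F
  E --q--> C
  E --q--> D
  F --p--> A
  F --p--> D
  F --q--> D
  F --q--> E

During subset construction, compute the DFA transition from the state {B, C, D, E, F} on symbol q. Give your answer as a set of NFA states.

{A, B, C, D, E}

δ(B,q) = {D}; δ(C,q) = {B, C}; δ(D,q) = {A, B, E}; δ(E,q) = {C, D}; δ(F,q) = {D, E}.
Union: {A, B, C, D, E}.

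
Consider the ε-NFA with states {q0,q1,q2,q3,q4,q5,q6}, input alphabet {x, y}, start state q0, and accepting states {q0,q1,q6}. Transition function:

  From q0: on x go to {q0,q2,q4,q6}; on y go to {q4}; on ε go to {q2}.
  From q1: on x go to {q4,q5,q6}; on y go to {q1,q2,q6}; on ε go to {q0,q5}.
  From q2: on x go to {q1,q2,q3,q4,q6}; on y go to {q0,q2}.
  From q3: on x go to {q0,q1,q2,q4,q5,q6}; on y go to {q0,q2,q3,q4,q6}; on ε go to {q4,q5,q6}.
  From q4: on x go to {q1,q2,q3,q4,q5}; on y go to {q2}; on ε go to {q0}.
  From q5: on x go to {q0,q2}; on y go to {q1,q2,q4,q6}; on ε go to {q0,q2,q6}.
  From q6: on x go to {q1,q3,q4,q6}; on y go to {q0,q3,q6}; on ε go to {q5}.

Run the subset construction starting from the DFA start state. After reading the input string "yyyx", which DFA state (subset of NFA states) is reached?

Start: {q0,q2}.
δ(q0,y) = {q4}; δ(q2,y) = {q0,q2}.
Union: {q0,q2,q4}.
After y: {q0,q2,q4}.
δ(q0,y) = {q4}; δ(q2,y) = {q0,q2}; δ(q4,y) = {q2}.
Union: {q0,q2,q4}.
After y: {q0,q2,q4}.
δ(q0,y) = {q4}; δ(q2,y) = {q0,q2}; δ(q4,y) = {q2}.
Union: {q0,q2,q4}.
After y: {q0,q2,q4}.
δ(q0,x) = {q0,q2,q4,q6}; δ(q2,x) = {q1,q2,q3,q4,q6}; δ(q4,x) = {q1,q2,q3,q4,q5}.
Union: {q0,q1,q2,q3,q4,q5,q6}.
After x: {q0,q1,q2,q3,q4,q5,q6}.

{q0,q1,q2,q3,q4,q5,q6}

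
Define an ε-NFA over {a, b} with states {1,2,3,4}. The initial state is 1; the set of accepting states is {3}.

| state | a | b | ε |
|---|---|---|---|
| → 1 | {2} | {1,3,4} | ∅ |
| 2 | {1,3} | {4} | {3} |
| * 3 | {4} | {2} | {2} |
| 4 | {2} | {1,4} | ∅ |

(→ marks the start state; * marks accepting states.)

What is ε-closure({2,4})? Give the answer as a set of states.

Begin with {2,4}.
2 →ε {3}; add 3.
ε-closure = {2,3,4}.

{2,3,4}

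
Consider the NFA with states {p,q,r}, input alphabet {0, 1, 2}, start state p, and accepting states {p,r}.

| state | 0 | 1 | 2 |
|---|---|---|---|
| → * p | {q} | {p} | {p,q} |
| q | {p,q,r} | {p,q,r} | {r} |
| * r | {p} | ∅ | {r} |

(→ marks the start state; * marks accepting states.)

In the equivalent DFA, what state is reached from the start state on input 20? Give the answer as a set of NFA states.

{p,q,r}

Start: {p}.
δ(p,2) = {p,q}.
Union: {p,q}.
After 2: {p,q}.
δ(p,0) = {q}; δ(q,0) = {p,q,r}.
Union: {p,q,r}.
After 0: {p,q,r}.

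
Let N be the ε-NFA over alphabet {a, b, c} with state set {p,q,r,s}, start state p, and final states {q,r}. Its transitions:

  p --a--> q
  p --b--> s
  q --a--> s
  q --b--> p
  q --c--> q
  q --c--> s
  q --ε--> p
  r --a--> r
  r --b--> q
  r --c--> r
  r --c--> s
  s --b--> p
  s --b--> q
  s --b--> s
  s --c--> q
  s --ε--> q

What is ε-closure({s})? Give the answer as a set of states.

{p,q,s}

Begin with {s}.
s →ε {q}; add q.
q →ε {p}; add p.
ε-closure = {p,q,s}.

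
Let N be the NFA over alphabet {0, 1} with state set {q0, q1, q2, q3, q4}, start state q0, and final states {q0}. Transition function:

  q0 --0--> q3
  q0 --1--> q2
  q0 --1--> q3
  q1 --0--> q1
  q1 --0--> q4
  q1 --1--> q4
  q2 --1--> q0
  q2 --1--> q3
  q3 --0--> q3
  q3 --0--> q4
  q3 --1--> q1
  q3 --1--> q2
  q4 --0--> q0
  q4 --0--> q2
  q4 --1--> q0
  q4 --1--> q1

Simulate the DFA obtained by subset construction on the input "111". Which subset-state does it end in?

{q0, q1, q2, q3, q4}

Start: {q0}.
δ(q0,1) = {q2, q3}.
Union: {q2, q3}.
After 1: {q2, q3}.
δ(q2,1) = {q0, q3}; δ(q3,1) = {q1, q2}.
Union: {q0, q1, q2, q3}.
After 1: {q0, q1, q2, q3}.
δ(q0,1) = {q2, q3}; δ(q1,1) = {q4}; δ(q2,1) = {q0, q3}; δ(q3,1) = {q1, q2}.
Union: {q0, q1, q2, q3, q4}.
After 1: {q0, q1, q2, q3, q4}.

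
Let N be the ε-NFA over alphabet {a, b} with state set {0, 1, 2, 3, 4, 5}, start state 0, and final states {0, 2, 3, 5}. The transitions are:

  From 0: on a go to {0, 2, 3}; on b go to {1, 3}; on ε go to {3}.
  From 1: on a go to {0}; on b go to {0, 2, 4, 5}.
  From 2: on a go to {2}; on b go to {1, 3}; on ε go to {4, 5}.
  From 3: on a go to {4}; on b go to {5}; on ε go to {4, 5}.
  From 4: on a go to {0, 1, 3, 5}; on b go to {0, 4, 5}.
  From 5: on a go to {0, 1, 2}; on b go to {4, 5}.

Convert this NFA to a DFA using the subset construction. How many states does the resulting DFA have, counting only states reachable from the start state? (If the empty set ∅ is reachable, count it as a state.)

Start state of the DFA: {0, 3, 4, 5} (ε-closure of the NFA start).
{0, 3, 4, 5} --a--> {0, 1, 2, 3, 4, 5}  [new]
{0, 3, 4, 5} --b--> {0, 1, 3, 4, 5}  [new]
{0, 1, 2, 3, 4, 5} --a--> {0, 1, 2, 3, 4, 5}  [seen]
{0, 1, 2, 3, 4, 5} --b--> {0, 1, 2, 3, 4, 5}  [seen]
{0, 1, 3, 4, 5} --a--> {0, 1, 2, 3, 4, 5}  [seen]
{0, 1, 3, 4, 5} --b--> {0, 1, 2, 3, 4, 5}  [seen]
Reachable DFA states: {0, 3, 4, 5}, {0, 1, 2, 3, 4, 5}, {0, 1, 3, 4, 5}.

3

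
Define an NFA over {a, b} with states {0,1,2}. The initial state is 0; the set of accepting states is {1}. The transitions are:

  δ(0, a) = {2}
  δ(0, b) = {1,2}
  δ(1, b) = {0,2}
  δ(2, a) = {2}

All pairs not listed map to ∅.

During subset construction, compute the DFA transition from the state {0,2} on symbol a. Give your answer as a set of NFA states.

δ(0,a) = {2}; δ(2,a) = {2}.
Union: {2}.

{2}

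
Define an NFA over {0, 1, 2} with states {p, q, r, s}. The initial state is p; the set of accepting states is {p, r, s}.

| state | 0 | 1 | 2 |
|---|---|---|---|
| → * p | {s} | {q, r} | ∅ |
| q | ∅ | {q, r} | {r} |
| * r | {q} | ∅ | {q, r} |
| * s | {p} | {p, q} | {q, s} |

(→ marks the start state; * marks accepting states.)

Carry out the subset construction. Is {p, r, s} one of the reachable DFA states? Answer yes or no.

Start state of the DFA: {p}.
{p} --0--> {s}  [new]
{p} --1--> {q, r}  [new]
{p} --2--> ∅  [new]
{s} --0--> {p}  [seen]
{s} --1--> {p, q}  [new]
{s} --2--> {q, s}  [new]
{q, r} --0--> {q}  [new]
{q, r} --1--> {q, r}  [seen]
{q, r} --2--> {q, r}  [seen]
∅ --0--> ∅  [seen]
∅ --1--> ∅  [seen]
∅ --2--> ∅  [seen]
{p, q} --0--> {s}  [seen]
{p, q} --1--> {q, r}  [seen]
{p, q} --2--> {r}  [new]
{q, s} --0--> {p}  [seen]
{q, s} --1--> {p, q, r}  [new]
{q, s} --2--> {q, r, s}  [new]
{q} --0--> ∅  [seen]
{q} --1--> {q, r}  [seen]
{q} --2--> {r}  [seen]
{r} --0--> {q}  [seen]
{r} --1--> ∅  [seen]
{r} --2--> {q, r}  [seen]
{p, q, r} --0--> {q, s}  [seen]
{p, q, r} --1--> {q, r}  [seen]
{p, q, r} --2--> {q, r}  [seen]
{q, r, s} --0--> {p, q}  [seen]
{q, r, s} --1--> {p, q, r}  [seen]
{q, r, s} --2--> {q, r, s}  [seen]
Reachable DFA states: {p}, {s}, {q, r}, ∅, {p, q}, {q, s}, {q}, {r}, {p, q, r}, {q, r, s}.
{p, r, s} is not among them.

no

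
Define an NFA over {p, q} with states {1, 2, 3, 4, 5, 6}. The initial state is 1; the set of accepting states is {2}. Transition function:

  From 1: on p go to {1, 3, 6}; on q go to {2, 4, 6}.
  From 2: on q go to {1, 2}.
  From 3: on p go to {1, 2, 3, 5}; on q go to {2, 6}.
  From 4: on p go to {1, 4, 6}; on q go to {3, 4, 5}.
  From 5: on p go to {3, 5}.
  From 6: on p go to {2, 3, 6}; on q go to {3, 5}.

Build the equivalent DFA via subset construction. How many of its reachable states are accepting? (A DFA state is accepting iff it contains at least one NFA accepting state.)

Start state of the DFA: {1}.
{1} --p--> {1, 3, 6}  [new]
{1} --q--> {2, 4, 6}  [new]
{1, 3, 6} --p--> {1, 2, 3, 5, 6}  [new]
{1, 3, 6} --q--> {2, 3, 4, 5, 6}  [new]
{2, 4, 6} --p--> {1, 2, 3, 4, 6}  [new]
{2, 4, 6} --q--> {1, 2, 3, 4, 5}  [new]
{1, 2, 3, 5, 6} --p--> {1, 2, 3, 5, 6}  [seen]
{1, 2, 3, 5, 6} --q--> {1, 2, 3, 4, 5, 6}  [new]
{2, 3, 4, 5, 6} --p--> {1, 2, 3, 4, 5, 6}  [seen]
{2, 3, 4, 5, 6} --q--> {1, 2, 3, 4, 5, 6}  [seen]
{1, 2, 3, 4, 6} --p--> {1, 2, 3, 4, 5, 6}  [seen]
{1, 2, 3, 4, 6} --q--> {1, 2, 3, 4, 5, 6}  [seen]
{1, 2, 3, 4, 5} --p--> {1, 2, 3, 4, 5, 6}  [seen]
{1, 2, 3, 4, 5} --q--> {1, 2, 3, 4, 5, 6}  [seen]
{1, 2, 3, 4, 5, 6} --p--> {1, 2, 3, 4, 5, 6}  [seen]
{1, 2, 3, 4, 5, 6} --q--> {1, 2, 3, 4, 5, 6}  [seen]
Reachable DFA states: {1}, {1, 3, 6}, {2, 4, 6}, {1, 2, 3, 5, 6}, {2, 3, 4, 5, 6}, {1, 2, 3, 4, 6}, {1, 2, 3, 4, 5}, {1, 2, 3, 4, 5, 6}.
Accepting DFA states (contain an NFA accepting state): {2, 4, 6}, {1, 2, 3, 5, 6}, {2, 3, 4, 5, 6}, {1, 2, 3, 4, 6}, {1, 2, 3, 4, 5}, {1, 2, 3, 4, 5, 6}.

6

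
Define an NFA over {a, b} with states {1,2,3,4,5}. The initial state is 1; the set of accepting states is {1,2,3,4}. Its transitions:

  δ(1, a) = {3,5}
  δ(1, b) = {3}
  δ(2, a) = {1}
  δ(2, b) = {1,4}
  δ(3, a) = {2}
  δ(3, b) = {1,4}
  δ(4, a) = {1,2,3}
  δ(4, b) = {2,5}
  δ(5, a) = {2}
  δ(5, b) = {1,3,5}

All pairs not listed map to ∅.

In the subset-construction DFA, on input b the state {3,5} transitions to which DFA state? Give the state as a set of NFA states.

δ(3,b) = {1,4}; δ(5,b) = {1,3,5}.
Union: {1,3,4,5}.

{1,3,4,5}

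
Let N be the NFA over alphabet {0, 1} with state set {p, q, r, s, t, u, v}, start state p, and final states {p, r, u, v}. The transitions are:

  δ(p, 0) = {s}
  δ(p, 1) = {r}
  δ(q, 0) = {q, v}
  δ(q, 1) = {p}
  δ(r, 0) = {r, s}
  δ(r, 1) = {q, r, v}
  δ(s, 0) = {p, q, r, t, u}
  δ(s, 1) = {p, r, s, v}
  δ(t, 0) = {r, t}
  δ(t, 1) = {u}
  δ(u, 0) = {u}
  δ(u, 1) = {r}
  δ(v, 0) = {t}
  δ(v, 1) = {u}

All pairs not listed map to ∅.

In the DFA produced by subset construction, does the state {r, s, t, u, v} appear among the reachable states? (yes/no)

no

Start state of the DFA: {p}.
{p} --0--> {s}  [new]
{p} --1--> {r}  [new]
{s} --0--> {p, q, r, t, u}  [new]
{s} --1--> {p, r, s, v}  [new]
{r} --0--> {r, s}  [new]
{r} --1--> {q, r, v}  [new]
{p, q, r, t, u} --0--> {q, r, s, t, u, v}  [new]
{p, q, r, t, u} --1--> {p, q, r, u, v}  [new]
{p, r, s, v} --0--> {p, q, r, s, t, u}  [new]
{p, r, s, v} --1--> {p, q, r, s, u, v}  [new]
{r, s} --0--> {p, q, r, s, t, u}  [seen]
{r, s} --1--> {p, q, r, s, v}  [new]
{q, r, v} --0--> {q, r, s, t, v}  [new]
{q, r, v} --1--> {p, q, r, u, v}  [seen]
{q, r, s, t, u, v} --0--> {p, q, r, s, t, u, v}  [new]
{q, r, s, t, u, v} --1--> {p, q, r, s, u, v}  [seen]
{p, q, r, u, v} --0--> {q, r, s, t, u, v}  [seen]
{p, q, r, u, v} --1--> {p, q, r, u, v}  [seen]
{p, q, r, s, t, u} --0--> {p, q, r, s, t, u, v}  [seen]
{p, q, r, s, t, u} --1--> {p, q, r, s, u, v}  [seen]
{p, q, r, s, u, v} --0--> {p, q, r, s, t, u, v}  [seen]
{p, q, r, s, u, v} --1--> {p, q, r, s, u, v}  [seen]
{p, q, r, s, v} --0--> {p, q, r, s, t, u, v}  [seen]
{p, q, r, s, v} --1--> {p, q, r, s, u, v}  [seen]
{q, r, s, t, v} --0--> {p, q, r, s, t, u, v}  [seen]
{q, r, s, t, v} --1--> {p, q, r, s, u, v}  [seen]
{p, q, r, s, t, u, v} --0--> {p, q, r, s, t, u, v}  [seen]
{p, q, r, s, t, u, v} --1--> {p, q, r, s, u, v}  [seen]
Reachable DFA states: {p}, {s}, {r}, {p, q, r, t, u}, {p, r, s, v}, {r, s}, {q, r, v}, {q, r, s, t, u, v}, {p, q, r, u, v}, {p, q, r, s, t, u}, {p, q, r, s, u, v}, {p, q, r, s, v}, {q, r, s, t, v}, {p, q, r, s, t, u, v}.
{r, s, t, u, v} is not among them.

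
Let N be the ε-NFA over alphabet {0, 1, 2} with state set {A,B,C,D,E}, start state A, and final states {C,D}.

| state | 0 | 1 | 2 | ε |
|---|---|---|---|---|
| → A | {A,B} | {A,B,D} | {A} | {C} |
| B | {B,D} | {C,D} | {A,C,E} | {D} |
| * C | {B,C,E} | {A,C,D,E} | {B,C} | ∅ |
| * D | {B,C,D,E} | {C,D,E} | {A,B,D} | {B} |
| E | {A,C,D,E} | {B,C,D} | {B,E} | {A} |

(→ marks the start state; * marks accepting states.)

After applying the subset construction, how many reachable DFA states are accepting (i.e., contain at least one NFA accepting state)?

Start state of the DFA: {A,C} (ε-closure of the NFA start).
{A,C} --0--> {A,B,C,D,E}  [new]
{A,C} --1--> {A,B,C,D,E}  [seen]
{A,C} --2--> {A,B,C,D}  [new]
{A,B,C,D,E} --0--> {A,B,C,D,E}  [seen]
{A,B,C,D,E} --1--> {A,B,C,D,E}  [seen]
{A,B,C,D,E} --2--> {A,B,C,D,E}  [seen]
{A,B,C,D} --0--> {A,B,C,D,E}  [seen]
{A,B,C,D} --1--> {A,B,C,D,E}  [seen]
{A,B,C,D} --2--> {A,B,C,D,E}  [seen]
Reachable DFA states: {A,C}, {A,B,C,D,E}, {A,B,C,D}.
Accepting DFA states (contain an NFA accepting state): {A,C}, {A,B,C,D,E}, {A,B,C,D}.

3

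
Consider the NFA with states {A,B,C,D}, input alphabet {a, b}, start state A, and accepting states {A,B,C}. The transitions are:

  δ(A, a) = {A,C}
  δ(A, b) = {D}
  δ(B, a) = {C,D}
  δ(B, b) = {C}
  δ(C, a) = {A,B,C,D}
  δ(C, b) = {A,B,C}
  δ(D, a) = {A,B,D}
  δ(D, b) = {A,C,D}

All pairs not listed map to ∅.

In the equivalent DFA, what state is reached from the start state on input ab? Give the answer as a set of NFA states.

{A,B,C,D}

Start: {A}.
δ(A,a) = {A,C}.
Union: {A,C}.
After a: {A,C}.
δ(A,b) = {D}; δ(C,b) = {A,B,C}.
Union: {A,B,C,D}.
After b: {A,B,C,D}.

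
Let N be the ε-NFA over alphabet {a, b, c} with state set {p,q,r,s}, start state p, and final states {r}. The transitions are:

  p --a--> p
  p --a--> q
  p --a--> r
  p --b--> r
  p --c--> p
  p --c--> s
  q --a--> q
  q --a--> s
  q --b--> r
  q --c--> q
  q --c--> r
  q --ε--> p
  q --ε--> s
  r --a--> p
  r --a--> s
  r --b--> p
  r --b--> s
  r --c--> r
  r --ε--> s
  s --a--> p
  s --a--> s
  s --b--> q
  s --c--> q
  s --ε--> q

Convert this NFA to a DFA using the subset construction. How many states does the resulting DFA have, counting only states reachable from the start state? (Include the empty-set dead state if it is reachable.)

3

Start state of the DFA: {p} (ε-closure of the NFA start).
{p} --a--> {p,q,r,s}  [new]
{p} --b--> {p,q,r,s}  [seen]
{p} --c--> {p,q,s}  [new]
{p,q,r,s} --a--> {p,q,r,s}  [seen]
{p,q,r,s} --b--> {p,q,r,s}  [seen]
{p,q,r,s} --c--> {p,q,r,s}  [seen]
{p,q,s} --a--> {p,q,r,s}  [seen]
{p,q,s} --b--> {p,q,r,s}  [seen]
{p,q,s} --c--> {p,q,r,s}  [seen]
Reachable DFA states: {p}, {p,q,r,s}, {p,q,s}.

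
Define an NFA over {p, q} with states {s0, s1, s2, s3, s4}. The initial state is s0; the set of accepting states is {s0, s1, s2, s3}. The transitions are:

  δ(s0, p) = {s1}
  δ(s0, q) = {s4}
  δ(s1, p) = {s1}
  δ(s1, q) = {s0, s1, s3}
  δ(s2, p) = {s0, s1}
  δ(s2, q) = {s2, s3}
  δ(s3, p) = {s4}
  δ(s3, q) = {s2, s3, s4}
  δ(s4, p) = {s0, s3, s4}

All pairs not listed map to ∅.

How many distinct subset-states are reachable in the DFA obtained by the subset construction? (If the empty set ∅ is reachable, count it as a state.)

10

Start state of the DFA: {s0}.
{s0} --p--> {s1}  [new]
{s0} --q--> {s4}  [new]
{s1} --p--> {s1}  [seen]
{s1} --q--> {s0, s1, s3}  [new]
{s4} --p--> {s0, s3, s4}  [new]
{s4} --q--> ∅  [new]
{s0, s1, s3} --p--> {s1, s4}  [new]
{s0, s1, s3} --q--> {s0, s1, s2, s3, s4}  [new]
{s0, s3, s4} --p--> {s0, s1, s3, s4}  [new]
{s0, s3, s4} --q--> {s2, s3, s4}  [new]
∅ --p--> ∅  [seen]
∅ --q--> ∅  [seen]
{s1, s4} --p--> {s0, s1, s3, s4}  [seen]
{s1, s4} --q--> {s0, s1, s3}  [seen]
{s0, s1, s2, s3, s4} --p--> {s0, s1, s3, s4}  [seen]
{s0, s1, s2, s3, s4} --q--> {s0, s1, s2, s3, s4}  [seen]
{s0, s1, s3, s4} --p--> {s0, s1, s3, s4}  [seen]
{s0, s1, s3, s4} --q--> {s0, s1, s2, s3, s4}  [seen]
{s2, s3, s4} --p--> {s0, s1, s3, s4}  [seen]
{s2, s3, s4} --q--> {s2, s3, s4}  [seen]
Reachable DFA states: {s0}, {s1}, {s4}, {s0, s1, s3}, {s0, s3, s4}, ∅, {s1, s4}, {s0, s1, s2, s3, s4}, {s0, s1, s3, s4}, {s2, s3, s4}.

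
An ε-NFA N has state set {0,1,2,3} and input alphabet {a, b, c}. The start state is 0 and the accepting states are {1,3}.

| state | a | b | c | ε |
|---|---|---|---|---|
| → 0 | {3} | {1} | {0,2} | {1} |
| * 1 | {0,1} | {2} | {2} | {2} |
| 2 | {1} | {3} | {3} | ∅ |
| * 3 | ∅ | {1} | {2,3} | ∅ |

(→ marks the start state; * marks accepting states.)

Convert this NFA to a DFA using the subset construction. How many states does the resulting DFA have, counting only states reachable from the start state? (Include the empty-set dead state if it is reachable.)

Start state of the DFA: {0,1,2} (ε-closure of the NFA start).
{0,1,2} --a--> {0,1,2,3}  [new]
{0,1,2} --b--> {1,2,3}  [new]
{0,1,2} --c--> {0,1,2,3}  [seen]
{0,1,2,3} --a--> {0,1,2,3}  [seen]
{0,1,2,3} --b--> {1,2,3}  [seen]
{0,1,2,3} --c--> {0,1,2,3}  [seen]
{1,2,3} --a--> {0,1,2}  [seen]
{1,2,3} --b--> {1,2,3}  [seen]
{1,2,3} --c--> {2,3}  [new]
{2,3} --a--> {1,2}  [new]
{2,3} --b--> {1,2,3}  [seen]
{2,3} --c--> {2,3}  [seen]
{1,2} --a--> {0,1,2}  [seen]
{1,2} --b--> {2,3}  [seen]
{1,2} --c--> {2,3}  [seen]
Reachable DFA states: {0,1,2}, {0,1,2,3}, {1,2,3}, {2,3}, {1,2}.

5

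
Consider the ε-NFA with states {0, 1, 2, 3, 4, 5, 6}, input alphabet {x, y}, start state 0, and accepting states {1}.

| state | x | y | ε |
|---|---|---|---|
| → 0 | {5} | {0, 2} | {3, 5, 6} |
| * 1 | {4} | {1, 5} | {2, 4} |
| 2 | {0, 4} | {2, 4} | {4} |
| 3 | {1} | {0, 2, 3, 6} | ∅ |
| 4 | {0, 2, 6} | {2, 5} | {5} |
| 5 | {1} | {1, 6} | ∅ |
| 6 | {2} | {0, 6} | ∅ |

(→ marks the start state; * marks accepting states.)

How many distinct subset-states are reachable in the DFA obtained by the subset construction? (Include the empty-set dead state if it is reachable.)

Start state of the DFA: {0, 3, 5, 6} (ε-closure of the NFA start).
{0, 3, 5, 6} --x--> {1, 2, 4, 5}  [new]
{0, 3, 5, 6} --y--> {0, 1, 2, 3, 4, 5, 6}  [new]
{1, 2, 4, 5} --x--> {0, 1, 2, 3, 4, 5, 6}  [seen]
{1, 2, 4, 5} --y--> {1, 2, 4, 5, 6}  [new]
{0, 1, 2, 3, 4, 5, 6} --x--> {0, 1, 2, 3, 4, 5, 6}  [seen]
{0, 1, 2, 3, 4, 5, 6} --y--> {0, 1, 2, 3, 4, 5, 6}  [seen]
{1, 2, 4, 5, 6} --x--> {0, 1, 2, 3, 4, 5, 6}  [seen]
{1, 2, 4, 5, 6} --y--> {0, 1, 2, 3, 4, 5, 6}  [seen]
Reachable DFA states: {0, 3, 5, 6}, {1, 2, 4, 5}, {0, 1, 2, 3, 4, 5, 6}, {1, 2, 4, 5, 6}.

4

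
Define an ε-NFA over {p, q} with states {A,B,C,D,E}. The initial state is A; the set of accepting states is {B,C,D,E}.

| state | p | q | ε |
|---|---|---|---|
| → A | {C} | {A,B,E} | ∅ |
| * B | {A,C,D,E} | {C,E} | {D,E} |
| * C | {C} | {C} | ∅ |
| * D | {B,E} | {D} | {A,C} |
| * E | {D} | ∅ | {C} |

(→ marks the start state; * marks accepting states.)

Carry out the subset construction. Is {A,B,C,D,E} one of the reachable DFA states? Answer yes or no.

yes

Start state of the DFA: {A} (ε-closure of the NFA start).
{A} --p--> {C}  [new]
{A} --q--> {A,B,C,D,E}  [new]
{C} --p--> {C}  [seen]
{C} --q--> {C}  [seen]
{A,B,C,D,E} --p--> {A,B,C,D,E}  [seen]
{A,B,C,D,E} --q--> {A,B,C,D,E}  [seen]
Reachable DFA states: {A}, {C}, {A,B,C,D,E}.
{A,B,C,D,E} is among them.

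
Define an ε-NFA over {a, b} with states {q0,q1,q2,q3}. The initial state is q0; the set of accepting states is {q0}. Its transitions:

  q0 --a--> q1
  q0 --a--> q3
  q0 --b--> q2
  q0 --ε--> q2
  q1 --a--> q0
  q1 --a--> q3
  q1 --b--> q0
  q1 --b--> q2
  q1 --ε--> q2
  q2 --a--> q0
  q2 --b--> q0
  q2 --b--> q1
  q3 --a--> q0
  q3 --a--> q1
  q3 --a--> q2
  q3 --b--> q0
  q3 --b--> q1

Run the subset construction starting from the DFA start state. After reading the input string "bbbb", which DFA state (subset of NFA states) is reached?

Start: {q0,q2}.
δ(q0,b) = {q2}; δ(q2,b) = {q0,q1}.
Union: {q0,q1,q2}.
After b: {q0,q1,q2}.
δ(q0,b) = {q2}; δ(q1,b) = {q0,q2}; δ(q2,b) = {q0,q1}.
Union: {q0,q1,q2}.
After b: {q0,q1,q2}.
δ(q0,b) = {q2}; δ(q1,b) = {q0,q2}; δ(q2,b) = {q0,q1}.
Union: {q0,q1,q2}.
After b: {q0,q1,q2}.
δ(q0,b) = {q2}; δ(q1,b) = {q0,q2}; δ(q2,b) = {q0,q1}.
Union: {q0,q1,q2}.
After b: {q0,q1,q2}.

{q0,q1,q2}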